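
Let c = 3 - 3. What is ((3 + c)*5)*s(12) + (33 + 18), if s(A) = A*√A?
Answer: 51 + 360*√3 ≈ 674.54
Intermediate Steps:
c = 0
s(A) = A^(3/2)
((3 + c)*5)*s(12) + (33 + 18) = ((3 + 0)*5)*12^(3/2) + (33 + 18) = (3*5)*(24*√3) + 51 = 15*(24*√3) + 51 = 360*√3 + 51 = 51 + 360*√3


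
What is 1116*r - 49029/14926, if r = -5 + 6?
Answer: 16608387/14926 ≈ 1112.7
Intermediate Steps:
r = 1
1116*r - 49029/14926 = 1116*1 - 49029/14926 = 1116 - 49029*1/14926 = 1116 - 49029/14926 = 16608387/14926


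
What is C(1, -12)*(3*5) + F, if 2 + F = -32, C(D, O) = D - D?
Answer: -34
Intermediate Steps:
C(D, O) = 0
F = -34 (F = -2 - 32 = -34)
C(1, -12)*(3*5) + F = 0*(3*5) - 34 = 0*15 - 34 = 0 - 34 = -34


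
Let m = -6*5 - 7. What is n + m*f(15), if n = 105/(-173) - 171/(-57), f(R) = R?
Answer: -95601/173 ≈ -552.61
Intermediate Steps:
n = 414/173 (n = 105*(-1/173) - 171*(-1/57) = -105/173 + 3 = 414/173 ≈ 2.3931)
m = -37 (m = -30 - 7 = -37)
n + m*f(15) = 414/173 - 37*15 = 414/173 - 555 = -95601/173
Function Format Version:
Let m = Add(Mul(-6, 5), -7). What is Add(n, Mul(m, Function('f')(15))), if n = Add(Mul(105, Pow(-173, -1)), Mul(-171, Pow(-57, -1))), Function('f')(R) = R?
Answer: Rational(-95601, 173) ≈ -552.61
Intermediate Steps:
n = Rational(414, 173) (n = Add(Mul(105, Rational(-1, 173)), Mul(-171, Rational(-1, 57))) = Add(Rational(-105, 173), 3) = Rational(414, 173) ≈ 2.3931)
m = -37 (m = Add(-30, -7) = -37)
Add(n, Mul(m, Function('f')(15))) = Add(Rational(414, 173), Mul(-37, 15)) = Add(Rational(414, 173), -555) = Rational(-95601, 173)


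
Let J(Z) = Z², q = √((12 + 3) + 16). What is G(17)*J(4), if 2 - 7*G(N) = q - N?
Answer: 304/7 - 16*√31/7 ≈ 30.702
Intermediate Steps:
q = √31 (q = √(15 + 16) = √31 ≈ 5.5678)
G(N) = 2/7 - √31/7 + N/7 (G(N) = 2/7 - (√31 - N)/7 = 2/7 + (-√31/7 + N/7) = 2/7 - √31/7 + N/7)
G(17)*J(4) = (2/7 - √31/7 + (⅐)*17)*4² = (2/7 - √31/7 + 17/7)*16 = (19/7 - √31/7)*16 = 304/7 - 16*√31/7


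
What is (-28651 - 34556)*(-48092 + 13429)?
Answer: 2190944241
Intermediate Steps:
(-28651 - 34556)*(-48092 + 13429) = -63207*(-34663) = 2190944241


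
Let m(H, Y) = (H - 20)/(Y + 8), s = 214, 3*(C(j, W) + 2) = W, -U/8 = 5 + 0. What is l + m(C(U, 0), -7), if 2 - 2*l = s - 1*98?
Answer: -79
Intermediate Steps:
U = -40 (U = -8*(5 + 0) = -8*5 = -40)
C(j, W) = -2 + W/3
m(H, Y) = (-20 + H)/(8 + Y)
l = -57 (l = 1 - (214 - 1*98)/2 = 1 - (214 - 98)/2 = 1 - 1/2*116 = 1 - 58 = -57)
l + m(C(U, 0), -7) = -57 + (-20 + (-2 + (1/3)*0))/(8 - 7) = -57 + (-20 + (-2 + 0))/1 = -57 + 1*(-20 - 2) = -57 + 1*(-22) = -57 - 22 = -79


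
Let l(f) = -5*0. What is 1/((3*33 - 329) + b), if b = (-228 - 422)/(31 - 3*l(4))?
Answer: -31/7780 ≈ -0.0039846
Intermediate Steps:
l(f) = 0
b = -650/31 (b = (-228 - 422)/(31 - 3*0) = -650/(31 + 0) = -650/31 ≈ -20.968)
1/((3*33 - 329) + b) = 1/((3*33 - 329) - 650/31) = 1/((99 - 329) - 650/31) = 1/(-230 - 650/31) = 1/(-7780/31) = -31/7780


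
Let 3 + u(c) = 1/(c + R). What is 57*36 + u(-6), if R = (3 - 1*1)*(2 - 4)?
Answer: 20489/10 ≈ 2048.9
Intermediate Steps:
R = -4 (R = (3 - 1)*(-2) = 2*(-2) = -4)
u(c) = -3 + 1/(-4 + c) (u(c) = -3 + 1/(c - 4) = -3 + 1/(-4 + c))
57*36 + u(-6) = 57*36 + (13 - 3*(-6))/(-4 - 6) = 2052 + (13 + 18)/(-10) = 2052 - 1/10*31 = 2052 - 31/10 = 20489/10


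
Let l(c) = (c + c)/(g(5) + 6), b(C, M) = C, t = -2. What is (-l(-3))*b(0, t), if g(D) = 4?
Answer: 0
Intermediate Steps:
l(c) = c/5 (l(c) = (c + c)/(4 + 6) = (2*c)/10 = (2*c)*(⅒) = c/5)
(-l(-3))*b(0, t) = -(-3)/5*0 = -1*(-⅗)*0 = (⅗)*0 = 0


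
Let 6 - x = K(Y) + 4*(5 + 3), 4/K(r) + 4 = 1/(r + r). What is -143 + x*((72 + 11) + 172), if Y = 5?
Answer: -84649/13 ≈ -6511.5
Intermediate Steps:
K(r) = 4/(-4 + 1/(2*r)) (K(r) = 4/(-4 + 1/(r + r)) = 4/(-4 + 1/(2*r)))
x = -974/39 (x = 6 - (-8*5/(-1 + 8*5) + 4*(5 + 3)) = 6 - (-8*5/(-1 + 40) + 4*8) = 6 - (-8*5/39 + 32) = 6 - (-8*5*1/39 + 32) = 6 - (-40/39 + 32) = 6 - 1*1208/39 = 6 - 1208/39 = -974/39 ≈ -24.974)
-143 + x*((72 + 11) + 172) = -143 - 974*((72 + 11) + 172)/39 = -143 - 974*(83 + 172)/39 = -143 - 974/39*255 = -143 - 82790/13 = -84649/13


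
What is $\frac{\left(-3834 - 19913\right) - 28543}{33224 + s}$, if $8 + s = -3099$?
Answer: $- \frac{17430}{10039} \approx -1.7362$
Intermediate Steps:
$s = -3107$ ($s = -8 - 3099 = -3107$)
$\frac{\left(-3834 - 19913\right) - 28543}{33224 + s} = \frac{\left(-3834 - 19913\right) - 28543}{33224 - 3107} = \frac{-23747 - 28543}{30117} = \left(-52290\right) \frac{1}{30117} = - \frac{17430}{10039}$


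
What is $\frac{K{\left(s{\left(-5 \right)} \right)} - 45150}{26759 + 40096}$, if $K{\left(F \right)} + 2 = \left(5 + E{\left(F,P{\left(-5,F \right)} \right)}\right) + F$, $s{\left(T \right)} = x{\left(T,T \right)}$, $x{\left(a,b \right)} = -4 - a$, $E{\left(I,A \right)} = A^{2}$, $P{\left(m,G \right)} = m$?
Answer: $- \frac{45121}{66855} \approx -0.67491$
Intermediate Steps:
$s{\left(T \right)} = -4 - T$
$K{\left(F \right)} = 28 + F$ ($K{\left(F \right)} = -2 + \left(\left(5 + \left(-5\right)^{2}\right) + F\right) = -2 + \left(\left(5 + 25\right) + F\right) = -2 + \left(30 + F\right) = 28 + F$)
$\frac{K{\left(s{\left(-5 \right)} \right)} - 45150}{26759 + 40096} = \frac{\left(28 - -1\right) - 45150}{26759 + 40096} = \frac{\left(28 + \left(-4 + 5\right)\right) - 45150}{66855} = \left(\left(28 + 1\right) - 45150\right) \frac{1}{66855} = \left(29 - 45150\right) \frac{1}{66855} = \left(-45121\right) \frac{1}{66855} = - \frac{45121}{66855}$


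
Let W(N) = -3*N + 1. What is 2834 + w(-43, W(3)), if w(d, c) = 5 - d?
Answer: 2882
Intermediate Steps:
W(N) = 1 - 3*N
2834 + w(-43, W(3)) = 2834 + (5 - 1*(-43)) = 2834 + (5 + 43) = 2834 + 48 = 2882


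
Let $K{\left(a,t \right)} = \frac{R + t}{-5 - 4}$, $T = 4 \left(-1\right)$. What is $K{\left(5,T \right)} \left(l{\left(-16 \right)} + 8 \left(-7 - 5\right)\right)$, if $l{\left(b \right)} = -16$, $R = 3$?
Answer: $- \frac{112}{9} \approx -12.444$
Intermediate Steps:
$T = -4$
$K{\left(a,t \right)} = - \frac{1}{3} - \frac{t}{9}$ ($K{\left(a,t \right)} = \frac{3 + t}{-5 - 4} = \frac{3 + t}{-9} = \left(3 + t\right) \left(- \frac{1}{9}\right) = - \frac{1}{3} - \frac{t}{9}$)
$K{\left(5,T \right)} \left(l{\left(-16 \right)} + 8 \left(-7 - 5\right)\right) = \left(- \frac{1}{3} - - \frac{4}{9}\right) \left(-16 + 8 \left(-7 - 5\right)\right) = \left(- \frac{1}{3} + \frac{4}{9}\right) \left(-16 + 8 \left(-12\right)\right) = \frac{-16 - 96}{9} = \frac{1}{9} \left(-112\right) = - \frac{112}{9}$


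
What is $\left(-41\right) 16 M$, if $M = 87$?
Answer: $-57072$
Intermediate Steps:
$\left(-41\right) 16 M = \left(-41\right) 16 \cdot 87 = \left(-656\right) 87 = -57072$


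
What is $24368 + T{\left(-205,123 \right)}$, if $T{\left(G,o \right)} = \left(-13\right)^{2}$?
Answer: $24537$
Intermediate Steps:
$T{\left(G,o \right)} = 169$
$24368 + T{\left(-205,123 \right)} = 24368 + 169 = 24537$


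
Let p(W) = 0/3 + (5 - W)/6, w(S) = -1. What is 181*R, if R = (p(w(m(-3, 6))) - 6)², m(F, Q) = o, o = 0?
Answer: 4525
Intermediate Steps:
m(F, Q) = 0
p(W) = ⅚ - W/6 (p(W) = 0*(⅓) + (5 - W)*(⅙) = 0 + (⅚ - W/6) = ⅚ - W/6)
R = 25 (R = ((⅚ - ⅙*(-1)) - 6)² = ((⅚ + ⅙) - 6)² = (1 - 6)² = (-5)² = 25)
181*R = 181*25 = 4525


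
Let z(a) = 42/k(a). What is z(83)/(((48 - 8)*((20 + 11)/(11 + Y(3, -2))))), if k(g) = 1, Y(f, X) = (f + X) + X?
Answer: 21/62 ≈ 0.33871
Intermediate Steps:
Y(f, X) = f + 2*X (Y(f, X) = (X + f) + X = f + 2*X)
z(a) = 42 (z(a) = 42/1 = 42*1 = 42)
z(83)/(((48 - 8)*((20 + 11)/(11 + Y(3, -2))))) = 42/(((48 - 8)*((20 + 11)/(11 + (3 + 2*(-2)))))) = 42/((40*(31/(11 + (3 - 4))))) = 42/((40*(31/(11 - 1)))) = 42/((40*(31/10))) = 42/124 = 42*(1/124) = 21/62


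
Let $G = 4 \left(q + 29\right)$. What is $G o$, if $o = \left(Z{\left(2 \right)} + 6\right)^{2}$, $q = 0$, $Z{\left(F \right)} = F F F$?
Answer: $22736$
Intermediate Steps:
$Z{\left(F \right)} = F^{3}$ ($Z{\left(F \right)} = F^{2} F = F^{3}$)
$o = 196$ ($o = \left(2^{3} + 6\right)^{2} = \left(8 + 6\right)^{2} = 14^{2} = 196$)
$G = 116$ ($G = 4 \left(0 + 29\right) = 4 \cdot 29 = 116$)
$G o = 116 \cdot 196 = 22736$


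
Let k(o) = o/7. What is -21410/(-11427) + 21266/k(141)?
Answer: 568021628/537069 ≈ 1057.6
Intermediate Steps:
k(o) = o/7 (k(o) = o*(⅐) = o/7)
-21410/(-11427) + 21266/k(141) = -21410/(-11427) + 21266/(((⅐)*141)) = -21410*(-1/11427) + 21266/(141/7) = 21410/11427 + 21266*(7/141) = 21410/11427 + 148862/141 = 568021628/537069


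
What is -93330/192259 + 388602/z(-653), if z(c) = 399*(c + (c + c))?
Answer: -16406976272/16697501891 ≈ -0.98260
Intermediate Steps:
z(c) = 1197*c (z(c) = 399*(c + 2*c) = 399*(3*c) = 1197*c)
-93330/192259 + 388602/z(-653) = -93330/192259 + 388602/((1197*(-653))) = -93330*1/192259 + 388602/(-781641) = -93330/192259 + 388602*(-1/781641) = -93330/192259 - 43178/86849 = -16406976272/16697501891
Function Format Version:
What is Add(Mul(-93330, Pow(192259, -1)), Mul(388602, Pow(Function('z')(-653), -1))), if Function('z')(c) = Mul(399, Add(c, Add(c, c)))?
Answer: Rational(-16406976272, 16697501891) ≈ -0.98260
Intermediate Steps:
Function('z')(c) = Mul(1197, c) (Function('z')(c) = Mul(399, Add(c, Mul(2, c))) = Mul(399, Mul(3, c)) = Mul(1197, c))
Add(Mul(-93330, Pow(192259, -1)), Mul(388602, Pow(Function('z')(-653), -1))) = Add(Mul(-93330, Pow(192259, -1)), Mul(388602, Pow(Mul(1197, -653), -1))) = Add(Mul(-93330, Rational(1, 192259)), Mul(388602, Pow(-781641, -1))) = Add(Rational(-93330, 192259), Mul(388602, Rational(-1, 781641))) = Add(Rational(-93330, 192259), Rational(-43178, 86849)) = Rational(-16406976272, 16697501891)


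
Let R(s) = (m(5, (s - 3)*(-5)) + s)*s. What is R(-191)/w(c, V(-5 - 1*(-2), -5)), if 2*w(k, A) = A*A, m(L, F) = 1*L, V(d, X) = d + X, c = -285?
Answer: 17763/16 ≈ 1110.2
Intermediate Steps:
V(d, X) = X + d
m(L, F) = L
w(k, A) = A**2/2 (w(k, A) = (A*A)/2 = A**2/2)
R(s) = s*(5 + s) (R(s) = (5 + s)*s = s*(5 + s))
R(-191)/w(c, V(-5 - 1*(-2), -5)) = (-191*(5 - 191))/(((-5 + (-5 - 1*(-2)))**2/2)) = (-191*(-186))/(((-5 + (-5 + 2))**2/2)) = 35526/(((-5 - 3)**2/2)) = 35526/(((1/2)*(-8)**2)) = 35526/(((1/2)*64)) = 35526/32 = 35526*(1/32) = 17763/16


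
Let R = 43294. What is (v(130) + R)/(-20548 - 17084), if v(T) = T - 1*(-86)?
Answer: -21755/18816 ≈ -1.1562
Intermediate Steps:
v(T) = 86 + T (v(T) = T + 86 = 86 + T)
(v(130) + R)/(-20548 - 17084) = ((86 + 130) + 43294)/(-20548 - 17084) = (216 + 43294)/(-37632) = 43510*(-1/37632) = -21755/18816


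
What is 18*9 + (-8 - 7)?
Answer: 147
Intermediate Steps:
18*9 + (-8 - 7) = 162 - 15 = 147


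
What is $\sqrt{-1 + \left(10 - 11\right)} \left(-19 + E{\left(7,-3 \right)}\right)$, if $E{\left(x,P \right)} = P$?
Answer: $- 22 i \sqrt{2} \approx - 31.113 i$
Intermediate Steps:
$\sqrt{-1 + \left(10 - 11\right)} \left(-19 + E{\left(7,-3 \right)}\right) = \sqrt{-1 + \left(10 - 11\right)} \left(-19 - 3\right) = \sqrt{-1 - 1} \left(-22\right) = \sqrt{-2} \left(-22\right) = i \sqrt{2} \left(-22\right) = - 22 i \sqrt{2}$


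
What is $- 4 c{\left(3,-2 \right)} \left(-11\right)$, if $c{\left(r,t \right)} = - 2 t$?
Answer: $176$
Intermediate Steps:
$- 4 c{\left(3,-2 \right)} \left(-11\right) = - 4 \left(\left(-2\right) \left(-2\right)\right) \left(-11\right) = \left(-4\right) 4 \left(-11\right) = \left(-16\right) \left(-11\right) = 176$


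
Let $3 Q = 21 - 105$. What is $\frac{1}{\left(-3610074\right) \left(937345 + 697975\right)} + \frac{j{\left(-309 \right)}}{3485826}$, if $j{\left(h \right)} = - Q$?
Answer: $\frac{888717905899}{110639858870576880} \approx 8.0325 \cdot 10^{-6}$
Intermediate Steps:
$Q = -28$ ($Q = \frac{21 - 105}{3} = \frac{1}{3} \left(-84\right) = -28$)
$j{\left(h \right)} = 28$ ($j{\left(h \right)} = \left(-1\right) \left(-28\right) = 28$)
$\frac{1}{\left(-3610074\right) \left(937345 + 697975\right)} + \frac{j{\left(-309 \right)}}{3485826} = \frac{1}{\left(-3610074\right) \left(937345 + 697975\right)} + \frac{28}{3485826} = - \frac{1}{3610074 \cdot 1635320} + 28 \cdot \frac{1}{3485826} = \left(- \frac{1}{3610074}\right) \frac{1}{1635320} + \frac{14}{1742913} = - \frac{1}{5903626213680} + \frac{14}{1742913} = \frac{888717905899}{110639858870576880}$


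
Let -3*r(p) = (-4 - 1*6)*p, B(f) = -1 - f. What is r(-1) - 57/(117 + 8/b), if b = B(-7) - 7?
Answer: -1261/327 ≈ -3.8563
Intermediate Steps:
r(p) = 10*p/3 (r(p) = -(-4 - 1*6)*p/3 = -(-4 - 6)*p/3 = -(-10)*p/3 = 10*p/3)
b = -1 (b = (-1 - 1*(-7)) - 7 = (-1 + 7) - 7 = 6 - 7 = -1)
r(-1) - 57/(117 + 8/b) = (10/3)*(-1) - 57/(117 + 8/(-1)) = -10/3 - 57/(117 + 8*(-1)) = -10/3 - 57/(117 - 8) = -10/3 - 57/109 = -1261/327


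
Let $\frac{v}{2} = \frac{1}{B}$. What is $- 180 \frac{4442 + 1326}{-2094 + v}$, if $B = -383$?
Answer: $\frac{14201640}{28643} \approx 495.82$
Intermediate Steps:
$v = - \frac{2}{383}$ ($v = \frac{2}{-383} = 2 \left(- \frac{1}{383}\right) = - \frac{2}{383} \approx -0.0052219$)
$- 180 \frac{4442 + 1326}{-2094 + v} = - 180 \frac{4442 + 1326}{-2094 - \frac{2}{383}} = - 180 \frac{5768}{- \frac{802004}{383}} = - 180 \cdot 5768 \left(- \frac{383}{802004}\right) = \left(-180\right) \left(- \frac{78898}{28643}\right) = \frac{14201640}{28643}$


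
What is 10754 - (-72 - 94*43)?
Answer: 14868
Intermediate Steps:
10754 - (-72 - 94*43) = 10754 - (-72 - 4042) = 10754 - 1*(-4114) = 10754 + 4114 = 14868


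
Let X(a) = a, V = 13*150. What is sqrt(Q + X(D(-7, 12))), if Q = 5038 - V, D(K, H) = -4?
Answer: 2*sqrt(771) ≈ 55.534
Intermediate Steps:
V = 1950
Q = 3088 (Q = 5038 - 1*1950 = 5038 - 1950 = 3088)
sqrt(Q + X(D(-7, 12))) = sqrt(3088 - 4) = sqrt(3084) = 2*sqrt(771)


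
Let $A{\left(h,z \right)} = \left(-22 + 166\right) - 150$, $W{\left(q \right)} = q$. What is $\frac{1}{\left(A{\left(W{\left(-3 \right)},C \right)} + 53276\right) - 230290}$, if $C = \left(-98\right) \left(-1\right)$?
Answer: $- \frac{1}{177020} \approx -5.6491 \cdot 10^{-6}$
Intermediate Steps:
$C = 98$
$A{\left(h,z \right)} = -6$ ($A{\left(h,z \right)} = 144 - 150 = -6$)
$\frac{1}{\left(A{\left(W{\left(-3 \right)},C \right)} + 53276\right) - 230290} = \frac{1}{\left(-6 + 53276\right) - 230290} = \frac{1}{53270 - 230290} = \frac{1}{-177020} = - \frac{1}{177020}$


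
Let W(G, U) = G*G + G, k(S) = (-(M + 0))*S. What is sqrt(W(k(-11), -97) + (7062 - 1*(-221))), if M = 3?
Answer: 41*sqrt(5) ≈ 91.679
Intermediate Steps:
k(S) = -3*S (k(S) = (-(3 + 0))*S = (-1*3)*S = -3*S)
W(G, U) = G + G**2 (W(G, U) = G**2 + G = G + G**2)
sqrt(W(k(-11), -97) + (7062 - 1*(-221))) = sqrt((-3*(-11))*(1 - 3*(-11)) + (7062 - 1*(-221))) = sqrt(33*(1 + 33) + (7062 + 221)) = sqrt(33*34 + 7283) = sqrt(1122 + 7283) = sqrt(8405) = 41*sqrt(5)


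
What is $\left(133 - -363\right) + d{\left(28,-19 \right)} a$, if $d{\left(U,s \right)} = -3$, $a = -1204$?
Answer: $4108$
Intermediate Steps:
$\left(133 - -363\right) + d{\left(28,-19 \right)} a = \left(133 - -363\right) - -3612 = \left(133 + 363\right) + 3612 = 496 + 3612 = 4108$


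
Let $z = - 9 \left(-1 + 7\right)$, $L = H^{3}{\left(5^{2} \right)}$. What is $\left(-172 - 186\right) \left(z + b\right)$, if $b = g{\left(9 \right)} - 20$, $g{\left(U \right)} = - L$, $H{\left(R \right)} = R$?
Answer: $5620242$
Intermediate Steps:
$L = 15625$ ($L = \left(5^{2}\right)^{3} = 25^{3} = 15625$)
$z = -54$ ($z = \left(-9\right) 6 = -54$)
$g{\left(U \right)} = -15625$ ($g{\left(U \right)} = \left(-1\right) 15625 = -15625$)
$b = -15645$ ($b = -15625 - 20 = -15645$)
$\left(-172 - 186\right) \left(z + b\right) = \left(-172 - 186\right) \left(-54 - 15645\right) = \left(-172 - 186\right) \left(-15699\right) = \left(-358\right) \left(-15699\right) = 5620242$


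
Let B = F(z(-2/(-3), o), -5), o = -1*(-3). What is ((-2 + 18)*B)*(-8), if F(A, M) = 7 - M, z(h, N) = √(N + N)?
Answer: -1536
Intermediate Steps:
o = 3
z(h, N) = √2*√N (z(h, N) = √(2*N) = √2*√N)
B = 12 (B = 7 - 1*(-5) = 7 + 5 = 12)
((-2 + 18)*B)*(-8) = ((-2 + 18)*12)*(-8) = (16*12)*(-8) = 192*(-8) = -1536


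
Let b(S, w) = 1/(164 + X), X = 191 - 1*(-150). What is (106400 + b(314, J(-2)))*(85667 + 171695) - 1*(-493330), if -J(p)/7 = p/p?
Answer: 13828824373012/505 ≈ 2.7384e+10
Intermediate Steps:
J(p) = -7 (J(p) = -7*p/p = -7*1 = -7)
X = 341 (X = 191 + 150 = 341)
b(S, w) = 1/505 (b(S, w) = 1/(164 + 341) = 1/505)
(106400 + b(314, J(-2)))*(85667 + 171695) - 1*(-493330) = (106400 + 1/505)*(85667 + 171695) - 1*(-493330) = (53732001/505)*257362 + 493330 = 13828575241362/505 + 493330 = 13828824373012/505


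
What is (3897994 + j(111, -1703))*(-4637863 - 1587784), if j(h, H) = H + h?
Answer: -24257623422094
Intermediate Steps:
(3897994 + j(111, -1703))*(-4637863 - 1587784) = (3897994 + (-1703 + 111))*(-4637863 - 1587784) = (3897994 - 1592)*(-6225647) = 3896402*(-6225647) = -24257623422094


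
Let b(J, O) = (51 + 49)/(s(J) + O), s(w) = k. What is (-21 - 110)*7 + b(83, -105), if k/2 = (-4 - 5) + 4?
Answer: -21111/23 ≈ -917.87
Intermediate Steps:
k = -10 (k = 2*((-4 - 5) + 4) = 2*(-9 + 4) = 2*(-5) = -10)
s(w) = -10
b(J, O) = 100/(-10 + O) (b(J, O) = (51 + 49)/(-10 + O) = 100/(-10 + O))
(-21 - 110)*7 + b(83, -105) = (-21 - 110)*7 + 100/(-10 - 105) = -131*7 + 100/(-115) = -917 + 100*(-1/115) = -917 - 20/23 = -21111/23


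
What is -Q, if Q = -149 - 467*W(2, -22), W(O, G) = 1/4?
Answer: 1063/4 ≈ 265.75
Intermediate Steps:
W(O, G) = ¼
Q = -1063/4 (Q = -149 - 467*¼ = -149 - 467/4 = -1063/4 ≈ -265.75)
-Q = -1*(-1063/4) = 1063/4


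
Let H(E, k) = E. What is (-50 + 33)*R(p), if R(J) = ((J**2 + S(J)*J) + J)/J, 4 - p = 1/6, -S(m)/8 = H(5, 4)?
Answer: 3587/6 ≈ 597.83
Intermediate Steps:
S(m) = -40 (S(m) = -8*5 = -40)
p = 23/6 (p = 4 - 1/6 = 23/6 ≈ 3.8333)
R(J) = (J**2 - 39*J)/J (R(J) = ((J**2 - 40*J) + J)/J = (J**2 - 39*J)/J)
(-50 + 33)*R(p) = (-50 + 33)*(-39 + 23/6) = -17*(-211/6) = 3587/6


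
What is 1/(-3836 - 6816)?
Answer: -1/10652 ≈ -9.3879e-5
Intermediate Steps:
1/(-3836 - 6816) = 1/(-10652) = -1/10652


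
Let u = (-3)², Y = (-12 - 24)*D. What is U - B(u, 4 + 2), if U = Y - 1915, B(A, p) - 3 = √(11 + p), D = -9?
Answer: -1594 - √17 ≈ -1598.1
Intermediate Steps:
Y = 324 (Y = (-12 - 24)*(-9) = -36*(-9) = 324)
u = 9
B(A, p) = 3 + √(11 + p)
U = -1591 (U = 324 - 1915 = -1591)
U - B(u, 4 + 2) = -1591 - (3 + √(11 + (4 + 2))) = -1591 - (3 + √(11 + 6)) = -1591 - (3 + √17) = -1591 + (-3 - √17) = -1594 - √17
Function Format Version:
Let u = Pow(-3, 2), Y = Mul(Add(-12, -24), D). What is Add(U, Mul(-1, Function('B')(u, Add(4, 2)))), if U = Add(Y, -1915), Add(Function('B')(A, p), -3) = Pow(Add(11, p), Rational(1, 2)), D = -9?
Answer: Add(-1594, Mul(-1, Pow(17, Rational(1, 2)))) ≈ -1598.1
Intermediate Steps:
Y = 324 (Y = Mul(Add(-12, -24), -9) = Mul(-36, -9) = 324)
u = 9
Function('B')(A, p) = Add(3, Pow(Add(11, p), Rational(1, 2)))
U = -1591 (U = Add(324, -1915) = -1591)
Add(U, Mul(-1, Function('B')(u, Add(4, 2)))) = Add(-1591, Mul(-1, Add(3, Pow(Add(11, Add(4, 2)), Rational(1, 2))))) = Add(-1591, Mul(-1, Add(3, Pow(Add(11, 6), Rational(1, 2))))) = Add(-1591, Mul(-1, Add(3, Pow(17, Rational(1, 2))))) = Add(-1591, Add(-3, Mul(-1, Pow(17, Rational(1, 2))))) = Add(-1594, Mul(-1, Pow(17, Rational(1, 2))))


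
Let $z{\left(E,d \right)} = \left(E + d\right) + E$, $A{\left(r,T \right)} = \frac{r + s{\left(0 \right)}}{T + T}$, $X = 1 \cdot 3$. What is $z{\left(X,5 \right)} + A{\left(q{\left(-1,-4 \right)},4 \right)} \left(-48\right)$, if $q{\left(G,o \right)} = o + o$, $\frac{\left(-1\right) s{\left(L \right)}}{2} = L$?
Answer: $59$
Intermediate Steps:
$s{\left(L \right)} = - 2 L$
$q{\left(G,o \right)} = 2 o$
$X = 3$
$A{\left(r,T \right)} = \frac{r}{2 T}$ ($A{\left(r,T \right)} = \frac{r - 0}{T + T} = \frac{r + 0}{2 T} = r \frac{1}{2 T} = \frac{r}{2 T}$)
$z{\left(E,d \right)} = d + 2 E$
$z{\left(X,5 \right)} + A{\left(q{\left(-1,-4 \right)},4 \right)} \left(-48\right) = \left(5 + 2 \cdot 3\right) + \frac{2 \left(-4\right)}{2 \cdot 4} \left(-48\right) = \left(5 + 6\right) + \frac{1}{2} \left(-8\right) \frac{1}{4} \left(-48\right) = 11 - -48 = 11 + 48 = 59$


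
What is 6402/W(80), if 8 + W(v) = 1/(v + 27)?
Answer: -228338/285 ≈ -801.19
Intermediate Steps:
W(v) = -8 + 1/(27 + v) (W(v) = -8 + 1/(v + 27) = -8 + 1/(27 + v))
6402/W(80) = 6402/(((-215 - 8*80)/(27 + 80))) = 6402/(((-215 - 640)/107)) = 6402/(((1/107)*(-855))) = 6402/(-855/107) = 6402*(-107/855) = -228338/285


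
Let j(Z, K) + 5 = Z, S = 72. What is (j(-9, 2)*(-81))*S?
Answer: 81648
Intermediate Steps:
j(Z, K) = -5 + Z
(j(-9, 2)*(-81))*S = ((-5 - 9)*(-81))*72 = -14*(-81)*72 = 1134*72 = 81648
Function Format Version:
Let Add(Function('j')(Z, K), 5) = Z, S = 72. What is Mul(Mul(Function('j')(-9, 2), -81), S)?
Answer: 81648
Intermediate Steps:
Function('j')(Z, K) = Add(-5, Z)
Mul(Mul(Function('j')(-9, 2), -81), S) = Mul(Mul(Add(-5, -9), -81), 72) = Mul(Mul(-14, -81), 72) = Mul(1134, 72) = 81648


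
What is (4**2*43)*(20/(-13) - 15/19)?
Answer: -395600/247 ≈ -1601.6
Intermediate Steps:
(4**2*43)*(20/(-13) - 15/19) = (16*43)*(20*(-1/13) - 15*1/19) = 688*(-20/13 - 15/19) = 688*(-575/247) = -395600/247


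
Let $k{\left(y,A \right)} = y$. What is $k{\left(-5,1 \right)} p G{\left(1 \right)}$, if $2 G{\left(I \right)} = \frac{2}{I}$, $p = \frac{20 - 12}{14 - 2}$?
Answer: $- \frac{10}{3} \approx -3.3333$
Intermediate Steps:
$p = \frac{2}{3}$ ($p = \frac{8}{12} = 8 \cdot \frac{1}{12} = \frac{2}{3} \approx 0.66667$)
$G{\left(I \right)} = \frac{1}{I}$ ($G{\left(I \right)} = \frac{2 \frac{1}{I}}{2} = \frac{1}{I}$)
$k{\left(-5,1 \right)} p G{\left(1 \right)} = \frac{\left(-5\right) \frac{2}{3}}{1} = \left(- \frac{10}{3}\right) 1 = - \frac{10}{3}$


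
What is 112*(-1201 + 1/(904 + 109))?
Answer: -136260544/1013 ≈ -1.3451e+5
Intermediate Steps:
112*(-1201 + 1/(904 + 109)) = 112*(-1201 + 1/1013) = 112*(-1216612/1013) = -136260544/1013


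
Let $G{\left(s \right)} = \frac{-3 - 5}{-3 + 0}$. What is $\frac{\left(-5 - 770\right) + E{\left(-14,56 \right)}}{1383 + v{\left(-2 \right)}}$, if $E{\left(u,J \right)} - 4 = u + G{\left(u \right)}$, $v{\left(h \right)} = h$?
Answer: $- \frac{2347}{4143} \approx -0.5665$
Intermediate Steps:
$G{\left(s \right)} = \frac{8}{3}$ ($G{\left(s \right)} = - \frac{8}{-3} = \left(-8\right) \left(- \frac{1}{3}\right) = \frac{8}{3}$)
$E{\left(u,J \right)} = \frac{20}{3} + u$ ($E{\left(u,J \right)} = 4 + \left(u + \frac{8}{3}\right) = 4 + \left(\frac{8}{3} + u\right) = \frac{20}{3} + u$)
$\frac{\left(-5 - 770\right) + E{\left(-14,56 \right)}}{1383 + v{\left(-2 \right)}} = \frac{\left(-5 - 770\right) + \left(\frac{20}{3} - 14\right)}{1383 - 2} = \frac{\left(-5 - 770\right) - \frac{22}{3}}{1381} = \left(-775 - \frac{22}{3}\right) \frac{1}{1381} = \left(- \frac{2347}{3}\right) \frac{1}{1381} = - \frac{2347}{4143}$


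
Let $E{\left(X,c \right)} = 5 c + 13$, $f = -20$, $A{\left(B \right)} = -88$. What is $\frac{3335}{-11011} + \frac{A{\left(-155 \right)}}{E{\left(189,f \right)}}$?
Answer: $\frac{678823}{957957} \approx 0.70862$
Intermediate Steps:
$E{\left(X,c \right)} = 13 + 5 c$
$\frac{3335}{-11011} + \frac{A{\left(-155 \right)}}{E{\left(189,f \right)}} = \frac{3335}{-11011} - \frac{88}{13 + 5 \left(-20\right)} = 3335 \left(- \frac{1}{11011}\right) - \frac{88}{13 - 100} = - \frac{3335}{11011} - \frac{88}{-87} = - \frac{3335}{11011} - - \frac{88}{87} = - \frac{3335}{11011} + \frac{88}{87} = \frac{678823}{957957}$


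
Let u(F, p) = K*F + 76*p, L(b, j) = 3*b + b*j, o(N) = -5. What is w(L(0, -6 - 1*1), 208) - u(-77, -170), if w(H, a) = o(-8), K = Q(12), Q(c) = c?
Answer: 13839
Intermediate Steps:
K = 12
u(F, p) = 12*F + 76*p
w(H, a) = -5
w(L(0, -6 - 1*1), 208) - u(-77, -170) = -5 - (12*(-77) + 76*(-170)) = -5 - (-924 - 12920) = -5 - 1*(-13844) = -5 + 13844 = 13839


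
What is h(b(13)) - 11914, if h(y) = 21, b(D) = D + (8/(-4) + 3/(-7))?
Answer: -11893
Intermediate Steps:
b(D) = -17/7 + D (b(D) = D + (8*(-¼) + 3*(-⅐)) = D + (-2 - 3/7) = D - 17/7 = -17/7 + D)
h(b(13)) - 11914 = 21 - 11914 = -11893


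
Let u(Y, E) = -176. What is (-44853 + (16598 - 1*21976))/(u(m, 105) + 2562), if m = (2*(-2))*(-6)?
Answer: -50231/2386 ≈ -21.052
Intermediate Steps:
m = 24 (m = -4*(-6) = 24)
(-44853 + (16598 - 1*21976))/(u(m, 105) + 2562) = (-44853 + (16598 - 1*21976))/(-176 + 2562) = (-44853 + (16598 - 21976))/2386 = (-44853 - 5378)*(1/2386) = -50231*1/2386 = -50231/2386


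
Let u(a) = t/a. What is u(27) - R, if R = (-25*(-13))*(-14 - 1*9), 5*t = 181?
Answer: 1009306/135 ≈ 7476.3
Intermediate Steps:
t = 181/5 (t = (⅕)*181 = 181/5 ≈ 36.200)
u(a) = 181/(5*a)
R = -7475 (R = 325*(-14 - 9) = 325*(-23) = -7475)
u(27) - R = (181/5)/27 - 1*(-7475) = (181/5)*(1/27) + 7475 = 181/135 + 7475 = 1009306/135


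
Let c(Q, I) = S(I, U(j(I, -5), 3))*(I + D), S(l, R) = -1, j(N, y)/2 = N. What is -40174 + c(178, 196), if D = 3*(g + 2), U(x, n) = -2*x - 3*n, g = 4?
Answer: -40388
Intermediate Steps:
j(N, y) = 2*N
U(x, n) = -3*n - 2*x
D = 18 (D = 3*(4 + 2) = 3*6 = 18)
c(Q, I) = -18 - I (c(Q, I) = -(I + 18) = -(18 + I) = -18 - I)
-40174 + c(178, 196) = -40174 + (-18 - 1*196) = -40174 + (-18 - 196) = -40174 - 214 = -40388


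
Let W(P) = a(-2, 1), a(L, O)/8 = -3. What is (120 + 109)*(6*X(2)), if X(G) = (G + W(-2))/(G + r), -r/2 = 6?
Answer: 15114/5 ≈ 3022.8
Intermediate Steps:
r = -12 (r = -2*6 = -12)
a(L, O) = -24 (a(L, O) = 8*(-3) = -24)
W(P) = -24
X(G) = (-24 + G)/(-12 + G) (X(G) = (G - 24)/(G - 12) = (-24 + G)/(-12 + G))
(120 + 109)*(6*X(2)) = (120 + 109)*(6*((-24 + 2)/(-12 + 2))) = 229*(6*(-22/(-10))) = 229*(6*(-⅒*(-22))) = 229*(6*(11/5)) = 229*(66/5) = 15114/5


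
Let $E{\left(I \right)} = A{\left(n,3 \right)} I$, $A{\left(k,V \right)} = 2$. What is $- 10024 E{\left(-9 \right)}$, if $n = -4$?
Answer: $180432$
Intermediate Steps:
$E{\left(I \right)} = 2 I$
$- 10024 E{\left(-9 \right)} = - 10024 \cdot 2 \left(-9\right) = \left(-10024\right) \left(-18\right) = 180432$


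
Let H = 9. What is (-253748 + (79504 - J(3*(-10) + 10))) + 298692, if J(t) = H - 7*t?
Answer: 124299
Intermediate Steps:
J(t) = 9 - 7*t
(-253748 + (79504 - J(3*(-10) + 10))) + 298692 = (-253748 + (79504 - (9 - 7*(3*(-10) + 10)))) + 298692 = (-253748 + (79504 - (9 - 7*(-30 + 10)))) + 298692 = (-253748 + (79504 - (9 - 7*(-20)))) + 298692 = (-253748 + (79504 - (9 + 140))) + 298692 = (-253748 + (79504 - 1*149)) + 298692 = (-253748 + (79504 - 149)) + 298692 = (-253748 + 79355) + 298692 = -174393 + 298692 = 124299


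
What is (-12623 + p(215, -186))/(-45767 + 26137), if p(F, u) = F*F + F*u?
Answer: 3194/9815 ≈ 0.32542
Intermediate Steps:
p(F, u) = F**2 + F*u
(-12623 + p(215, -186))/(-45767 + 26137) = (-12623 + 215*(215 - 186))/(-45767 + 26137) = (-12623 + 215*29)/(-19630) = (-12623 + 6235)*(-1/19630) = -6388*(-1/19630) = 3194/9815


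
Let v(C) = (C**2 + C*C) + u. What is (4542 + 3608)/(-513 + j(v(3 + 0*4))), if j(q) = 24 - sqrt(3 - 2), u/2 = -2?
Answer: -815/49 ≈ -16.633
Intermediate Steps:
u = -4 (u = 2*(-2) = -4)
v(C) = -4 + 2*C**2 (v(C) = (C**2 + C*C) - 4 = (C**2 + C**2) - 4 = 2*C**2 - 4 = -4 + 2*C**2)
j(q) = 23 (j(q) = 24 - sqrt(1) = 24 - 1*1 = 24 - 1 = 23)
(4542 + 3608)/(-513 + j(v(3 + 0*4))) = (4542 + 3608)/(-513 + 23) = 8150/(-490) = 8150*(-1/490) = -815/49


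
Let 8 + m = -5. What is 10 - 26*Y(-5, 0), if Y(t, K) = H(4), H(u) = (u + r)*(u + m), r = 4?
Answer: 1882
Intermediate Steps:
m = -13 (m = -8 - 5 = -13)
H(u) = (-13 + u)*(4 + u) (H(u) = (u + 4)*(u - 13) = (4 + u)*(-13 + u) = (-13 + u)*(4 + u))
Y(t, K) = -72 (Y(t, K) = -52 + 4² - 9*4 = -52 + 16 - 36 = -72)
10 - 26*Y(-5, 0) = 10 - 26*(-72) = 10 + 1872 = 1882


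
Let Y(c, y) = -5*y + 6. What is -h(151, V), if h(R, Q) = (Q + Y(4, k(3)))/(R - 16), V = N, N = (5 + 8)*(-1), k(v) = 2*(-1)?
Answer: -1/45 ≈ -0.022222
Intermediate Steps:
k(v) = -2
Y(c, y) = 6 - 5*y
N = -13 (N = 13*(-1) = -13)
V = -13
h(R, Q) = (16 + Q)/(-16 + R) (h(R, Q) = (Q + (6 - 5*(-2)))/(R - 16) = (Q + (6 + 10))/(-16 + R) = (Q + 16)/(-16 + R) = (16 + Q)/(-16 + R))
-h(151, V) = -(16 - 13)/(-16 + 151) = -3/135 = -1*1/45 = -1/45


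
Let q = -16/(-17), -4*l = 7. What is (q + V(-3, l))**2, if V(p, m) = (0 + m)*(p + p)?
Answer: 151321/1156 ≈ 130.90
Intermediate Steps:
l = -7/4 (l = -1/4*7 = -7/4 ≈ -1.7500)
V(p, m) = 2*m*p (V(p, m) = m*(2*p) = 2*m*p)
q = 16/17 (q = -16*(-1/17) = 16/17 ≈ 0.94118)
(q + V(-3, l))**2 = (16/17 + 2*(-7/4)*(-3))**2 = (16/17 + 21/2)**2 = (389/34)**2 = 151321/1156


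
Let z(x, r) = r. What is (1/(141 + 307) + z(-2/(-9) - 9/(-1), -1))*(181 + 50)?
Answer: -14751/64 ≈ -230.48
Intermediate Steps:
(1/(141 + 307) + z(-2/(-9) - 9/(-1), -1))*(181 + 50) = (1/(141 + 307) - 1)*(181 + 50) = (1/448 - 1)*231 = -447/448*231 = -14751/64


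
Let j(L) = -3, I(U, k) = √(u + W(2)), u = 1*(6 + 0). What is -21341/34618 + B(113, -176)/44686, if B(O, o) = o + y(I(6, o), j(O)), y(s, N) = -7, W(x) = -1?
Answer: -239994755/386734987 ≈ -0.62057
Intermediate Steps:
u = 6 (u = 1*6 = 6)
I(U, k) = √5 (I(U, k) = √(6 - 1) = √5)
B(O, o) = -7 + o (B(O, o) = o - 7 = -7 + o)
-21341/34618 + B(113, -176)/44686 = -21341/34618 + (-7 - 176)/44686 = -21341*1/34618 - 183*1/44686 = -21341/34618 - 183/44686 = -239994755/386734987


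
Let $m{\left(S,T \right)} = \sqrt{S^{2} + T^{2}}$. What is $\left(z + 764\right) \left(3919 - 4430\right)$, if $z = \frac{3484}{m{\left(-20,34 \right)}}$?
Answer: $-390404 - \frac{890162 \sqrt{389}}{389} \approx -4.3554 \cdot 10^{5}$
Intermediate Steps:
$z = \frac{1742 \sqrt{389}}{389}$ ($z = \frac{3484}{\sqrt{\left(-20\right)^{2} + 34^{2}}} = \frac{3484}{\sqrt{400 + 1156}} = \frac{3484}{\sqrt{1556}} = \frac{3484}{2 \sqrt{389}} = 3484 \frac{\sqrt{389}}{778} = \frac{1742 \sqrt{389}}{389} \approx 88.323$)
$\left(z + 764\right) \left(3919 - 4430\right) = \left(\frac{1742 \sqrt{389}}{389} + 764\right) \left(3919 - 4430\right) = \left(764 + \frac{1742 \sqrt{389}}{389}\right) \left(-511\right) = -390404 - \frac{890162 \sqrt{389}}{389}$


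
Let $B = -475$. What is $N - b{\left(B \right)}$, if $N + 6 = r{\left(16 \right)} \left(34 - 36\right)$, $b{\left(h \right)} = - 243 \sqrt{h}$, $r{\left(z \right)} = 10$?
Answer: $-26 + 1215 i \sqrt{19} \approx -26.0 + 5296.1 i$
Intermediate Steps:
$N = -26$ ($N = -6 + 10 \left(34 - 36\right) = -6 + 10 \left(-2\right) = -6 - 20 = -26$)
$N - b{\left(B \right)} = -26 - - 243 \sqrt{-475} = -26 - - 243 \cdot 5 i \sqrt{19} = -26 - - 1215 i \sqrt{19} = -26 + 1215 i \sqrt{19}$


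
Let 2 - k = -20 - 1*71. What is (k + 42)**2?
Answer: 18225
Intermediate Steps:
k = 93 (k = 2 - (-20 - 1*71) = 2 - (-20 - 71) = 2 - 1*(-91) = 2 + 91 = 93)
(k + 42)**2 = (93 + 42)**2 = 135**2 = 18225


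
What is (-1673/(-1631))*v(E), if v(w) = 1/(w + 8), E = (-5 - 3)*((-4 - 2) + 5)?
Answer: 239/3728 ≈ 0.064109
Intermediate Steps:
E = 8 (E = -8*(-6 + 5) = -8*(-1) = 8)
v(w) = 1/(8 + w)
(-1673/(-1631))*v(E) = (-1673/(-1631))/(8 + 8) = -1673*(-1/1631)/16 = (239/233)*(1/16) = 239/3728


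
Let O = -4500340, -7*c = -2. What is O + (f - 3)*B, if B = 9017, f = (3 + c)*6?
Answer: -30447391/7 ≈ -4.3496e+6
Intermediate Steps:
c = 2/7 (c = -1/7*(-2) = 2/7 ≈ 0.28571)
f = 138/7 (f = (3 + 2/7)*6 = (23/7)*6 = 138/7 ≈ 19.714)
O + (f - 3)*B = -4500340 + (138/7 - 3)*9017 = -4500340 + (117/7)*9017 = -4500340 + 1054989/7 = -30447391/7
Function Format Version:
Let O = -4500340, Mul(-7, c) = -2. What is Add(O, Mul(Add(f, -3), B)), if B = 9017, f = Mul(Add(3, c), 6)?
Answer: Rational(-30447391, 7) ≈ -4.3496e+6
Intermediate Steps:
c = Rational(2, 7) (c = Mul(Rational(-1, 7), -2) = Rational(2, 7) ≈ 0.28571)
f = Rational(138, 7) (f = Mul(Add(3, Rational(2, 7)), 6) = Mul(Rational(23, 7), 6) = Rational(138, 7) ≈ 19.714)
Add(O, Mul(Add(f, -3), B)) = Add(-4500340, Mul(Add(Rational(138, 7), -3), 9017)) = Add(-4500340, Mul(Rational(117, 7), 9017)) = Add(-4500340, Rational(1054989, 7)) = Rational(-30447391, 7)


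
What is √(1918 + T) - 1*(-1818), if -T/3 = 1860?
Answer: 1818 + I*√3662 ≈ 1818.0 + 60.514*I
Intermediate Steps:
T = -5580 (T = -3*1860 = -5580)
√(1918 + T) - 1*(-1818) = √(1918 - 5580) - 1*(-1818) = √(-3662) + 1818 = I*√3662 + 1818 = 1818 + I*√3662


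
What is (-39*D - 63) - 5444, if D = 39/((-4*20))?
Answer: -439039/80 ≈ -5488.0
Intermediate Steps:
D = -39/80 (D = 39/(-80) = 39*(-1/80) = -39/80 ≈ -0.48750)
(-39*D - 63) - 5444 = (-39*(-39/80) - 63) - 5444 = (1521/80 - 63) - 5444 = -3519/80 - 5444 = -439039/80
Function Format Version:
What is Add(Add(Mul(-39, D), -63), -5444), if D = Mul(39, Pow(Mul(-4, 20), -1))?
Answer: Rational(-439039, 80) ≈ -5488.0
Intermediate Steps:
D = Rational(-39, 80) (D = Mul(39, Pow(-80, -1)) = Mul(39, Rational(-1, 80)) = Rational(-39, 80) ≈ -0.48750)
Add(Add(Mul(-39, D), -63), -5444) = Add(Add(Mul(-39, Rational(-39, 80)), -63), -5444) = Add(Add(Rational(1521, 80), -63), -5444) = Add(Rational(-3519, 80), -5444) = Rational(-439039, 80)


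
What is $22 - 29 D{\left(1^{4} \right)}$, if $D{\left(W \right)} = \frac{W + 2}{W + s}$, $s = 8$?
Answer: $\frac{37}{3} \approx 12.333$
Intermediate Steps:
$D{\left(W \right)} = \frac{2 + W}{8 + W}$ ($D{\left(W \right)} = \frac{W + 2}{W + 8} = \frac{2 + W}{8 + W}$)
$22 - 29 D{\left(1^{4} \right)} = 22 - 29 \frac{2 + 1^{4}}{8 + 1^{4}} = 22 - 29 \frac{2 + 1}{8 + 1} = 22 - 29 \cdot \frac{1}{9} \cdot 3 = 22 - \frac{29}{3} = \frac{37}{3}$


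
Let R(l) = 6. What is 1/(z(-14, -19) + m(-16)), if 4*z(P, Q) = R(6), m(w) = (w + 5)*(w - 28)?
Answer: 2/971 ≈ 0.0020597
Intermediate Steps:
m(w) = (-28 + w)*(5 + w) (m(w) = (5 + w)*(-28 + w) = (-28 + w)*(5 + w))
z(P, Q) = 3/2 (z(P, Q) = (¼)*6 = 3/2)
1/(z(-14, -19) + m(-16)) = 1/(3/2 + (-140 + (-16)² - 23*(-16))) = 1/(3/2 + (-140 + 256 + 368)) = 1/(3/2 + 484) = 1/(971/2) = 2/971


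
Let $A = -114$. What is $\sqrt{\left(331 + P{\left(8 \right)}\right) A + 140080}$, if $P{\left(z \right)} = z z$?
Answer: $5 \sqrt{3802} \approx 308.3$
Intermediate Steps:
$P{\left(z \right)} = z^{2}$
$\sqrt{\left(331 + P{\left(8 \right)}\right) A + 140080} = \sqrt{\left(331 + 8^{2}\right) \left(-114\right) + 140080} = \sqrt{\left(331 + 64\right) \left(-114\right) + 140080} = \sqrt{395 \left(-114\right) + 140080} = \sqrt{-45030 + 140080} = \sqrt{95050} = 5 \sqrt{3802}$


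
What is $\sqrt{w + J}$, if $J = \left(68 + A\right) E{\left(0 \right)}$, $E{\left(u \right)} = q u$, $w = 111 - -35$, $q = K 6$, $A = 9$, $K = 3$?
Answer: $\sqrt{146} \approx 12.083$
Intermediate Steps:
$q = 18$ ($q = 3 \cdot 6 = 18$)
$w = 146$ ($w = 111 + 35 = 146$)
$E{\left(u \right)} = 18 u$
$J = 0$ ($J = \left(68 + 9\right) 18 \cdot 0 = 77 \cdot 0 = 0$)
$\sqrt{w + J} = \sqrt{146 + 0} = \sqrt{146}$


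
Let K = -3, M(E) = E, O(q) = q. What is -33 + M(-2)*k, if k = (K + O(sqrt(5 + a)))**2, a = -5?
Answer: -51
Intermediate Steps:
k = 9 (k = (-3 + sqrt(5 - 5))**2 = (-3 + sqrt(0))**2 = (-3 + 0)**2 = (-3)**2 = 9)
-33 + M(-2)*k = -33 - 2*9 = -33 - 18 = -51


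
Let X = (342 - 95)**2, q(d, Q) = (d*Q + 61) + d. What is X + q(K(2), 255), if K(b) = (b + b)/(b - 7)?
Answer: 304326/5 ≈ 60865.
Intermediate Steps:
K(b) = 2*b/(-7 + b) (K(b) = (2*b)/(-7 + b) = 2*b/(-7 + b))
q(d, Q) = 61 + d + Q*d (q(d, Q) = (Q*d + 61) + d = (61 + Q*d) + d = 61 + d + Q*d)
X = 61009 (X = 247**2 = 61009)
X + q(K(2), 255) = 61009 + (61 + 2*2/(-7 + 2) + 255*(2*2/(-7 + 2))) = 61009 + (61 + 2*2/(-5) + 255*(2*2/(-5))) = 61009 + (61 + 2*2*(-1/5) + 255*(2*2*(-1/5))) = 61009 + (61 - 4/5 + 255*(-4/5)) = 61009 + (61 - 4/5 - 204) = 61009 - 719/5 = 304326/5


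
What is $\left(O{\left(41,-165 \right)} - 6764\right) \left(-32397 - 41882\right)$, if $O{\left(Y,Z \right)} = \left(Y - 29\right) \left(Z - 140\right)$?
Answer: $774284296$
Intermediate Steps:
$O{\left(Y,Z \right)} = \left(-140 + Z\right) \left(-29 + Y\right)$ ($O{\left(Y,Z \right)} = \left(-29 + Y\right) \left(-140 + Z\right) = \left(-140 + Z\right) \left(-29 + Y\right)$)
$\left(O{\left(41,-165 \right)} - 6764\right) \left(-32397 - 41882\right) = \left(\left(4060 - 5740 - -4785 + 41 \left(-165\right)\right) - 6764\right) \left(-32397 - 41882\right) = \left(\left(4060 - 5740 + 4785 - 6765\right) - 6764\right) \left(-74279\right) = \left(-3660 - 6764\right) \left(-74279\right) = \left(-10424\right) \left(-74279\right) = 774284296$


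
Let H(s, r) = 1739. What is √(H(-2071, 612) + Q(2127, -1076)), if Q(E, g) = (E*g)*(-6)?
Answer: 31*√14291 ≈ 3705.9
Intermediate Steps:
Q(E, g) = -6*E*g
√(H(-2071, 612) + Q(2127, -1076)) = √(1739 - 6*2127*(-1076)) = √(1739 + 13731912) = √13733651 = 31*√14291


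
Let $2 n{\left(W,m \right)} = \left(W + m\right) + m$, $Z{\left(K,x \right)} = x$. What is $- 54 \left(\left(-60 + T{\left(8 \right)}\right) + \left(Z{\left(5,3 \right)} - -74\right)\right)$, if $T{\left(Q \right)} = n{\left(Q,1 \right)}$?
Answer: $-1188$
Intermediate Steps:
$n{\left(W,m \right)} = m + \frac{W}{2}$ ($n{\left(W,m \right)} = \frac{\left(W + m\right) + m}{2} = \frac{W + 2 m}{2} = m + \frac{W}{2}$)
$T{\left(Q \right)} = 1 + \frac{Q}{2}$
$- 54 \left(\left(-60 + T{\left(8 \right)}\right) + \left(Z{\left(5,3 \right)} - -74\right)\right) = - 54 \left(\left(-60 + \left(1 + \frac{1}{2} \cdot 8\right)\right) + \left(3 - -74\right)\right) = - 54 \left(\left(-60 + \left(1 + 4\right)\right) + \left(3 + 74\right)\right) = - 54 \left(\left(-60 + 5\right) + 77\right) = - 54 \left(-55 + 77\right) = \left(-54\right) 22 = -1188$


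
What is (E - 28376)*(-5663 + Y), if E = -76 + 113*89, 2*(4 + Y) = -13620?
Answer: 229514415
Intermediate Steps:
Y = -6814 (Y = -4 + (1/2)*(-13620) = -4 - 6810 = -6814)
E = 9981 (E = -76 + 10057 = 9981)
(E - 28376)*(-5663 + Y) = (9981 - 28376)*(-5663 - 6814) = -18395*(-12477) = 229514415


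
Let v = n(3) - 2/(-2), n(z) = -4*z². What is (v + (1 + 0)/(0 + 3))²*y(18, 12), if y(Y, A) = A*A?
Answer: 173056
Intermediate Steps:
y(Y, A) = A²
v = -35 (v = -4*3² - 2/(-2) = -4*9 - 2*(-1)/2 = -36 - 1*(-1) = -36 + 1 = -35)
(v + (1 + 0)/(0 + 3))²*y(18, 12) = (-35 + (1 + 0)/(0 + 3))²*12² = (-35 + 1/3)²*144 = (-35 + 1*(⅓))²*144 = (-35 + ⅓)²*144 = (-104/3)²*144 = (10816/9)*144 = 173056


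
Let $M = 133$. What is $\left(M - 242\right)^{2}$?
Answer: $11881$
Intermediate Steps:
$\left(M - 242\right)^{2} = \left(133 - 242\right)^{2} = \left(-109\right)^{2} = 11881$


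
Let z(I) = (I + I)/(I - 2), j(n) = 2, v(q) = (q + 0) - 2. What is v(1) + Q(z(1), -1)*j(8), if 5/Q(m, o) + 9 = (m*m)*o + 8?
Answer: -3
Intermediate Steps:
v(q) = -2 + q (v(q) = q - 2 = -2 + q)
z(I) = 2*I/(-2 + I) (z(I) = (2*I)/(-2 + I) = 2*I/(-2 + I))
Q(m, o) = 5/(-1 + o*m²) (Q(m, o) = 5/(-9 + ((m*m)*o + 8)) = 5/(-9 + (m²*o + 8)) = 5/(-9 + (o*m² + 8)) = 5/(-9 + (8 + o*m²)) = 5/(-1 + o*m²))
v(1) + Q(z(1), -1)*j(8) = (-2 + 1) + (5/(-1 - (2*1/(-2 + 1))²))*2 = -1 + (5/(-1 - (2*1/(-1))²))*2 = -1 + (5/(-1 - (2*1*(-1))²))*2 = -1 + (5/(-1 - 1*(-2)²))*2 = -1 + (5/(-1 - 1*4))*2 = -1 + (5/(-1 - 4))*2 = -1 + (5/(-5))*2 = -1 + (5*(-⅕))*2 = -1 - 1*2 = -1 - 2 = -3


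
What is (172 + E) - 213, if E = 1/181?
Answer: -7420/181 ≈ -40.994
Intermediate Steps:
E = 1/181 ≈ 0.0055249
(172 + E) - 213 = (172 + 1/181) - 213 = 31133/181 - 213 = -7420/181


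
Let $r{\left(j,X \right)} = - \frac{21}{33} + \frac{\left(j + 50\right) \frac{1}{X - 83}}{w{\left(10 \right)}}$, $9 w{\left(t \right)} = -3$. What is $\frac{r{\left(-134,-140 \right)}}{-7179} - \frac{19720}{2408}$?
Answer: $- \frac{43407560222}{5300636187} \approx -8.1891$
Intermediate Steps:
$w{\left(t \right)} = - \frac{1}{3}$ ($w{\left(t \right)} = \frac{1}{9} \left(-3\right) = - \frac{1}{3}$)
$r{\left(j,X \right)} = - \frac{7}{11} - \frac{3 \left(50 + j\right)}{-83 + X}$ ($r{\left(j,X \right)} = - \frac{21}{33} + \frac{\left(j + 50\right) \frac{1}{X - 83}}{- \frac{1}{3}} = \left(-21\right) \frac{1}{33} + \frac{50 + j}{-83 + X} \left(-3\right) = - \frac{7}{11} + \frac{50 + j}{-83 + X} \left(-3\right) = - \frac{7}{11} - \frac{3 \left(50 + j\right)}{-83 + X}$)
$\frac{r{\left(-134,-140 \right)}}{-7179} - \frac{19720}{2408} = \frac{\frac{1}{11} \frac{1}{-83 - 140} \left(-1069 - -4422 - -980\right)}{-7179} - \frac{19720}{2408} = \frac{-1069 + 4422 + 980}{11 \left(-223\right)} \left(- \frac{1}{7179}\right) - \frac{2465}{301} = \frac{1}{11} \left(- \frac{1}{223}\right) 4333 \left(- \frac{1}{7179}\right) - \frac{2465}{301} = \left(- \frac{4333}{2453}\right) \left(- \frac{1}{7179}\right) - \frac{2465}{301} = \frac{4333}{17610087} - \frac{2465}{301} = - \frac{43407560222}{5300636187}$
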